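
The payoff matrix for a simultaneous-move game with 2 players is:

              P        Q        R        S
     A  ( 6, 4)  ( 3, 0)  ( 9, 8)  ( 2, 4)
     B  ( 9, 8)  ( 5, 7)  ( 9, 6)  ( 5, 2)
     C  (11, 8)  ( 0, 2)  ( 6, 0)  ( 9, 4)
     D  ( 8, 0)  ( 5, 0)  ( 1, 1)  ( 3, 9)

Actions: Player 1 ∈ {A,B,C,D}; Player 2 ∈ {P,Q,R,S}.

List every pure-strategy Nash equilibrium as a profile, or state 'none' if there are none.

(A,P): not NE [P1→C gives 11>6; P2→R gives 8>4]
(A,Q): not NE [P1→D gives 5>3; P2→R gives 8>0]
(A,R): NE
(A,S): not NE [P1→C gives 9>2; P2→R gives 8>4]
(B,P): not NE [P1→C gives 11>9]
(B,Q): not NE [P2→P gives 8>7]
(B,R): not NE [P2→P gives 8>6]
(B,S): not NE [P1→C gives 9>5; P2→P gives 8>2]
(C,P): NE
(C,Q): not NE [P1→D gives 5>0; P2→P gives 8>2]
(C,R): not NE [P1→B gives 9>6; P2→P gives 8>0]
(C,S): not NE [P2→P gives 8>4]
(D,P): not NE [P1→C gives 11>8; P2→S gives 9>0]
(D,Q): not NE [P2→S gives 9>0]
(D,R): not NE [P1→B gives 9>1; P2→S gives 9>1]
(D,S): not NE [P1→C gives 9>3]

NE set: (A,R), (C,P)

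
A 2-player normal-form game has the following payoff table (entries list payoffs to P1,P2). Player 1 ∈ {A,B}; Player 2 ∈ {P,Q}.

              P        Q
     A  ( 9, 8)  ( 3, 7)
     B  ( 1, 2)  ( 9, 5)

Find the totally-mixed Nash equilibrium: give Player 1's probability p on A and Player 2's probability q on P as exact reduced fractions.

(p,q) = (3/4, 3/7)

P1 indiff ⇒ q·9+(1-q)·3 = q·1+(1-q)·9 ⇒ q(8) = (1-q)(6) ⇒ q = 3/7
P2 indiff ⇒ p·8+(1-p)·2 = p·7+(1-p)·5 ⇒ p(1) = (1-p)(3) ⇒ p = 3/4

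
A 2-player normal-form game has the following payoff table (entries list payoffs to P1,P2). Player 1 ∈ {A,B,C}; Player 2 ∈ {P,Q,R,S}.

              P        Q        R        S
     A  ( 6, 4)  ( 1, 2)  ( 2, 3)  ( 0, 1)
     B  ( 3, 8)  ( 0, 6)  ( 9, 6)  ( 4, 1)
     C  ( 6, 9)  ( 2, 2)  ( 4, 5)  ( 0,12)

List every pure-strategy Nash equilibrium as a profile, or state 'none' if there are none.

(A,P): NE
(A,Q): not NE [P1→C gives 2>1; P2→P gives 4>2]
(A,R): not NE [P1→B gives 9>2; P2→P gives 4>3]
(A,S): not NE [P1→B gives 4>0; P2→P gives 4>1]
(B,P): not NE [P1→C gives 6>3]
(B,Q): not NE [P1→C gives 2>0; P2→P gives 8>6]
(B,R): not NE [P2→P gives 8>6]
(B,S): not NE [P2→P gives 8>1]
(C,P): not NE [P2→S gives 12>9]
(C,Q): not NE [P2→S gives 12>2]
(C,R): not NE [P1→B gives 9>4; P2→S gives 12>5]
(C,S): not NE [P1→B gives 4>0]

NE set: (A,P)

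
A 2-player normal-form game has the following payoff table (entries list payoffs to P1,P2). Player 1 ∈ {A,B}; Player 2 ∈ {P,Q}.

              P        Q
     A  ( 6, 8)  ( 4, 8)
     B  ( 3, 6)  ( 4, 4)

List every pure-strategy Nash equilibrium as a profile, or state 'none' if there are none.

(A,P): NE
(A,Q): NE
(B,P): not NE [P1→A gives 6>3]
(B,Q): not NE [P2→P gives 6>4]

Nash profiles: (A,P), (A,Q)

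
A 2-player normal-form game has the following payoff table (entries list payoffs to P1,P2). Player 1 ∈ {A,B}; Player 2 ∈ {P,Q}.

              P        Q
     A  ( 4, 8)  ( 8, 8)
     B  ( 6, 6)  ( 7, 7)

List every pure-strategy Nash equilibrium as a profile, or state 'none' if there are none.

(A,P): not NE [P1→B gives 6>4]
(A,Q): NE
(B,P): not NE [P2→Q gives 7>6]
(B,Q): not NE [P1→A gives 8>7]

NE set: (A,Q)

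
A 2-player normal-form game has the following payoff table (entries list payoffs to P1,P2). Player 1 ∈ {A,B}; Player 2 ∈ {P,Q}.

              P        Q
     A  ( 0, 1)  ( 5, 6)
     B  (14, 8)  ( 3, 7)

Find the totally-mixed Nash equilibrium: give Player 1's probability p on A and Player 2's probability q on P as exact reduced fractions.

p=1/6, q=1/8

P1 indiff ⇒ q·0+(1-q)·5 = q·14+(1-q)·3 ⇒ q(-14) = (1-q)(-2) ⇒ q = 1/8
P2 indiff ⇒ p·1+(1-p)·8 = p·6+(1-p)·7 ⇒ p(-5) = (1-p)(-1) ⇒ p = 1/6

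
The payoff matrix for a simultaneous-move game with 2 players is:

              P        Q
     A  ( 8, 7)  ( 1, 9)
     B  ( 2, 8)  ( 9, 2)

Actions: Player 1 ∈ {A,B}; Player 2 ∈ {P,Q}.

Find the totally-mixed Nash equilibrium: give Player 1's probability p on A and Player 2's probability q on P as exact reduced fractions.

P1 indiff ⇒ q·8+(1-q)·1 = q·2+(1-q)·9 ⇒ q(6) = (1-q)(8) ⇒ q = 4/7
P2 indiff ⇒ p·7+(1-p)·8 = p·9+(1-p)·2 ⇒ p(-2) = (1-p)(-6) ⇒ p = 3/4

P1 mixes 3/4 on A; P2 mixes 4/7 on P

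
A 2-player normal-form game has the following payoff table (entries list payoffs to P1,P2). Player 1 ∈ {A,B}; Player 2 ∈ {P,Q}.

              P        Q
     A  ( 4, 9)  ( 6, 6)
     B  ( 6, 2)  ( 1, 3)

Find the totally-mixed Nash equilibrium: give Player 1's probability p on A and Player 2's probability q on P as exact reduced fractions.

P1 indiff ⇒ q·4+(1-q)·6 = q·6+(1-q)·1 ⇒ q(-2) = (1-q)(-5) ⇒ q = 5/7
P2 indiff ⇒ p·9+(1-p)·2 = p·6+(1-p)·3 ⇒ p(3) = (1-p)(1) ⇒ p = 1/4

(p,q) = (1/4, 5/7)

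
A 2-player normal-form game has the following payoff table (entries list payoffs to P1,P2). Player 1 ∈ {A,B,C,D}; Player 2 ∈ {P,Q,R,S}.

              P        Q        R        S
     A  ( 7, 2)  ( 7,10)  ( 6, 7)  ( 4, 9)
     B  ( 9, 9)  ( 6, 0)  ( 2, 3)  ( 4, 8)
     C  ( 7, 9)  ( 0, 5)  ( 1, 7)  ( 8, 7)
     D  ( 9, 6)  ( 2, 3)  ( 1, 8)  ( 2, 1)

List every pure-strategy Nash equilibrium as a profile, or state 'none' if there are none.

(A,P): not NE [P1→D gives 9>7; P2→Q gives 10>2]
(A,Q): NE
(A,R): not NE [P2→Q gives 10>7]
(A,S): not NE [P1→C gives 8>4; P2→Q gives 10>9]
(B,P): NE
(B,Q): not NE [P1→A gives 7>6; P2→P gives 9>0]
(B,R): not NE [P1→A gives 6>2; P2→P gives 9>3]
(B,S): not NE [P1→C gives 8>4; P2→P gives 9>8]
(C,P): not NE [P1→D gives 9>7]
(C,Q): not NE [P1→A gives 7>0; P2→P gives 9>5]
(C,R): not NE [P1→A gives 6>1; P2→P gives 9>7]
(C,S): not NE [P2→P gives 9>7]
(D,P): not NE [P2→R gives 8>6]
(D,Q): not NE [P1→A gives 7>2; P2→R gives 8>3]
(D,R): not NE [P1→A gives 6>1]
(D,S): not NE [P1→C gives 8>2; P2→R gives 8>1]

Nash profiles: (A,Q), (B,P)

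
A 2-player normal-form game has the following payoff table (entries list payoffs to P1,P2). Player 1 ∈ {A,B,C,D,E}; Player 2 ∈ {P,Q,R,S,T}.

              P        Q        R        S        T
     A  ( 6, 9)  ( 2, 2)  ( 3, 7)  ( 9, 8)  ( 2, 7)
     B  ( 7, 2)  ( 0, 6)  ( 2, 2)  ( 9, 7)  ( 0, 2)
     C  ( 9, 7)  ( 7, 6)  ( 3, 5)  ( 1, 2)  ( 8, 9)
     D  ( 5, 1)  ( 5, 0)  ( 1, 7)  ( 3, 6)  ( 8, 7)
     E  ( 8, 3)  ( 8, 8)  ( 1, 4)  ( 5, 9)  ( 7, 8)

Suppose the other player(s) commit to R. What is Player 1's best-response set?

u_1(A vs R) = 3
u_1(B vs R) = 2
u_1(C vs R) = 3
u_1(D vs R) = 1
u_1(E vs R) = 1
max payoff 3 at {A,C}

BR_1 = {A,C}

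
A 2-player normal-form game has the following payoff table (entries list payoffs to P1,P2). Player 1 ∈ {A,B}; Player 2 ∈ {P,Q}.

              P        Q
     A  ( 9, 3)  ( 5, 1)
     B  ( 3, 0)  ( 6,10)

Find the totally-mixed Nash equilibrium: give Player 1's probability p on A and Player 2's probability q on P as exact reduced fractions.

p=5/6, q=1/7

P1 indiff ⇒ q·9+(1-q)·5 = q·3+(1-q)·6 ⇒ q(6) = (1-q)(1) ⇒ q = 1/7
P2 indiff ⇒ p·3+(1-p)·0 = p·1+(1-p)·10 ⇒ p(2) = (1-p)(10) ⇒ p = 5/6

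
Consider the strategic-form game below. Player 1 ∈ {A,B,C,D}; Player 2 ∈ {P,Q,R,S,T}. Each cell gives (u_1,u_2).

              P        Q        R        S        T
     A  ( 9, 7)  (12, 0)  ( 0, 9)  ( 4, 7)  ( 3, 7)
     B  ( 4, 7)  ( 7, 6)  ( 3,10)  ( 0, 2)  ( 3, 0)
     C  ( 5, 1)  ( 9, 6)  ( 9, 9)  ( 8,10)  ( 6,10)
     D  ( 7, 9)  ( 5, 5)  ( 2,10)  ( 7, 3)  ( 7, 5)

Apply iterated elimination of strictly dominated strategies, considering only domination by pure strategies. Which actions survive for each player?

P1 drop B (C beats it: P:5>4 Q:9>7 R:9>3 S:8>0 T:6>3)
P2 drop P (R beats it: A:9>7 C:9>1 D:10>9)
P2 drop Q (R beats it: A:9>0 C:9>6 D:10>5)
P1 drop A (C beats it: R:9>0 S:8>4 T:6>3)
P1→{C,D} P2→{R,S,T}

Survivors P1:{C,D} P2:{R,S,T}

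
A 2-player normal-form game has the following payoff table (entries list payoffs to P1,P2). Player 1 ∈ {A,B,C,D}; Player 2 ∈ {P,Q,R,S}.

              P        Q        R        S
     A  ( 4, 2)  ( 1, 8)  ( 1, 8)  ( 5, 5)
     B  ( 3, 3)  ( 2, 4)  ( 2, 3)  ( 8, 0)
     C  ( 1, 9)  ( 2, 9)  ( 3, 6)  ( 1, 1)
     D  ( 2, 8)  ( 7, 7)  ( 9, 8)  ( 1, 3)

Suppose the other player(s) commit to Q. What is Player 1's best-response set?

P1 best: {D}

u_1(A vs Q) = 1
u_1(B vs Q) = 2
u_1(C vs Q) = 2
u_1(D vs Q) = 7
max payoff 7 at {D}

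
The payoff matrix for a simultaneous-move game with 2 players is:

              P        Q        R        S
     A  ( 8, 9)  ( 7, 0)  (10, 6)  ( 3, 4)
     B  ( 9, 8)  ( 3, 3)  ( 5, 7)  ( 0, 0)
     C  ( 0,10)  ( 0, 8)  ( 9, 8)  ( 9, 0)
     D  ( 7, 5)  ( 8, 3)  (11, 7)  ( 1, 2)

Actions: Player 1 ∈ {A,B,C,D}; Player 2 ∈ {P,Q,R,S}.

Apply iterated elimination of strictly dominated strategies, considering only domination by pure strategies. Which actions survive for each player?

P2 drop Q (P beats it: A:9>0 B:8>3 C:10>8 D:5>3)
P2 drop S (P beats it: A:9>4 B:8>0 C:10>0 D:5>2)
P1 drop C (A beats it: P:8>0 R:10>9)
P1→{A,B,D} P2→{P,R}

IESDS → P1:{A,B,D} P2:{P,R}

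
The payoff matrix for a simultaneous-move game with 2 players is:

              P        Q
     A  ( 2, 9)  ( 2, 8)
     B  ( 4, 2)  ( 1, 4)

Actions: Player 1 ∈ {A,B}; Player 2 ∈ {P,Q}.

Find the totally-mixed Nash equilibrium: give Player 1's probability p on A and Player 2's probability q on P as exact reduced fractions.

P1 mixes 2/3 on A; P2 mixes 1/3 on P

P1 indiff ⇒ q·2+(1-q)·2 = q·4+(1-q)·1 ⇒ q(-2) = (1-q)(-1) ⇒ q = 1/3
P2 indiff ⇒ p·9+(1-p)·2 = p·8+(1-p)·4 ⇒ p(1) = (1-p)(2) ⇒ p = 2/3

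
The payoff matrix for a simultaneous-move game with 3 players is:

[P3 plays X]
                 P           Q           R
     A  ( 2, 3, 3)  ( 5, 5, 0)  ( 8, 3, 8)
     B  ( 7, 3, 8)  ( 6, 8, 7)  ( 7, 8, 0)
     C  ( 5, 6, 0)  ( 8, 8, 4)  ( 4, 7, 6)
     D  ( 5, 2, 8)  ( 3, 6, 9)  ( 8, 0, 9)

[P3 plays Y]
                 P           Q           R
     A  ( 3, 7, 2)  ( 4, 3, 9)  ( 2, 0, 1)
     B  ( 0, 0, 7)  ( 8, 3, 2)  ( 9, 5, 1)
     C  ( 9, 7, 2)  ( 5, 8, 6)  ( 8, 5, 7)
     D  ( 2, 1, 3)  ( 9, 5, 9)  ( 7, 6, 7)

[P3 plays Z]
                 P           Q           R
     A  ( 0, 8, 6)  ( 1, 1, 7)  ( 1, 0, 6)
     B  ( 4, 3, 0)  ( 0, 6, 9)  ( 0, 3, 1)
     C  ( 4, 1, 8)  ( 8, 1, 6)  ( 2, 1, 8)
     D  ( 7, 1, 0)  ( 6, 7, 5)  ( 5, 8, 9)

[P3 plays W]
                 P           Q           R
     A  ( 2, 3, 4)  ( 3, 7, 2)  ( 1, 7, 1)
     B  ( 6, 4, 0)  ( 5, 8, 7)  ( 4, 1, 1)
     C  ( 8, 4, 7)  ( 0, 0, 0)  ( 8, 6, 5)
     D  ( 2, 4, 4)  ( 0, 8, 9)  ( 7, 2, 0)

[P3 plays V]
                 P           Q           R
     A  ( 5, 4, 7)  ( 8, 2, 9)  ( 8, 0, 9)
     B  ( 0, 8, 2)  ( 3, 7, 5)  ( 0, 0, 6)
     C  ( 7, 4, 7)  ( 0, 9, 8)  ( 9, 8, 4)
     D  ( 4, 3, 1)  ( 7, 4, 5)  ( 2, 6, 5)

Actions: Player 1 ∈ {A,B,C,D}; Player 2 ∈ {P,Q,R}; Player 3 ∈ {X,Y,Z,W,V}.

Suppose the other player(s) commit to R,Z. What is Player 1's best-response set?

argmax u_1 = {D}

u_1(A vs R,Z) = 1
u_1(B vs R,Z) = 0
u_1(C vs R,Z) = 2
u_1(D vs R,Z) = 5
max payoff 5 at {D}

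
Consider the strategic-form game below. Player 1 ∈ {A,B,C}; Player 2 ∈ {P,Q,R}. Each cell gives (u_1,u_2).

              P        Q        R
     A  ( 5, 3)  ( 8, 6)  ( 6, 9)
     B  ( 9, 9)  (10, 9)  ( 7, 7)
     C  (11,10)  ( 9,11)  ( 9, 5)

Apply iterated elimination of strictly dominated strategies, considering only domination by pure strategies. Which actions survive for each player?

Survivors P1:{B,C} P2:{P,Q}

P1 drop A (B beats it: P:9>5 Q:10>8 R:7>6)
P2 drop R (P beats it: B:9>7 C:10>5)
P1→{B,C} P2→{P,Q}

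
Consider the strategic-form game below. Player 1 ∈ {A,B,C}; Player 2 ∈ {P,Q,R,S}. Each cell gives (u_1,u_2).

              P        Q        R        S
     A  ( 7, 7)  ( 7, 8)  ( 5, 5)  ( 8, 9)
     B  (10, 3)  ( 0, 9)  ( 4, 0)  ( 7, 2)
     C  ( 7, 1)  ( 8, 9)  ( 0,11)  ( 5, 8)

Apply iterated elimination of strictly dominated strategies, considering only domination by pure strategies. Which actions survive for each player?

P2 drop P (Q beats it: A:8>7 B:9>3 C:9>1)
P1 drop B (A beats it: Q:7>0 R:5>4 S:8>7)
P1→{A,C} P2→{Q,R,S}

Survivors P1:{A,C} P2:{Q,R,S}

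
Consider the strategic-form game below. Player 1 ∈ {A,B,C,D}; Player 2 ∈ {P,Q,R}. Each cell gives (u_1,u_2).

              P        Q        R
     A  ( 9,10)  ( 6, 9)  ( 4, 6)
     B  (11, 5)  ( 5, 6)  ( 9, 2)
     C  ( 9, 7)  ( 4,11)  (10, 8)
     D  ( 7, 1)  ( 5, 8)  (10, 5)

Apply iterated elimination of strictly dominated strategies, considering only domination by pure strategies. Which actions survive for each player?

Remaining: P1:{A,B} P2:{P,Q}

P2 drop R (Q beats it: A:9>6 B:6>2 C:11>8 D:8>5)
P1 drop C (B beats it: P:11>9 Q:5>4)
P1 drop D (A beats it: P:9>7 Q:6>5)
P1→{A,B} P2→{P,Q}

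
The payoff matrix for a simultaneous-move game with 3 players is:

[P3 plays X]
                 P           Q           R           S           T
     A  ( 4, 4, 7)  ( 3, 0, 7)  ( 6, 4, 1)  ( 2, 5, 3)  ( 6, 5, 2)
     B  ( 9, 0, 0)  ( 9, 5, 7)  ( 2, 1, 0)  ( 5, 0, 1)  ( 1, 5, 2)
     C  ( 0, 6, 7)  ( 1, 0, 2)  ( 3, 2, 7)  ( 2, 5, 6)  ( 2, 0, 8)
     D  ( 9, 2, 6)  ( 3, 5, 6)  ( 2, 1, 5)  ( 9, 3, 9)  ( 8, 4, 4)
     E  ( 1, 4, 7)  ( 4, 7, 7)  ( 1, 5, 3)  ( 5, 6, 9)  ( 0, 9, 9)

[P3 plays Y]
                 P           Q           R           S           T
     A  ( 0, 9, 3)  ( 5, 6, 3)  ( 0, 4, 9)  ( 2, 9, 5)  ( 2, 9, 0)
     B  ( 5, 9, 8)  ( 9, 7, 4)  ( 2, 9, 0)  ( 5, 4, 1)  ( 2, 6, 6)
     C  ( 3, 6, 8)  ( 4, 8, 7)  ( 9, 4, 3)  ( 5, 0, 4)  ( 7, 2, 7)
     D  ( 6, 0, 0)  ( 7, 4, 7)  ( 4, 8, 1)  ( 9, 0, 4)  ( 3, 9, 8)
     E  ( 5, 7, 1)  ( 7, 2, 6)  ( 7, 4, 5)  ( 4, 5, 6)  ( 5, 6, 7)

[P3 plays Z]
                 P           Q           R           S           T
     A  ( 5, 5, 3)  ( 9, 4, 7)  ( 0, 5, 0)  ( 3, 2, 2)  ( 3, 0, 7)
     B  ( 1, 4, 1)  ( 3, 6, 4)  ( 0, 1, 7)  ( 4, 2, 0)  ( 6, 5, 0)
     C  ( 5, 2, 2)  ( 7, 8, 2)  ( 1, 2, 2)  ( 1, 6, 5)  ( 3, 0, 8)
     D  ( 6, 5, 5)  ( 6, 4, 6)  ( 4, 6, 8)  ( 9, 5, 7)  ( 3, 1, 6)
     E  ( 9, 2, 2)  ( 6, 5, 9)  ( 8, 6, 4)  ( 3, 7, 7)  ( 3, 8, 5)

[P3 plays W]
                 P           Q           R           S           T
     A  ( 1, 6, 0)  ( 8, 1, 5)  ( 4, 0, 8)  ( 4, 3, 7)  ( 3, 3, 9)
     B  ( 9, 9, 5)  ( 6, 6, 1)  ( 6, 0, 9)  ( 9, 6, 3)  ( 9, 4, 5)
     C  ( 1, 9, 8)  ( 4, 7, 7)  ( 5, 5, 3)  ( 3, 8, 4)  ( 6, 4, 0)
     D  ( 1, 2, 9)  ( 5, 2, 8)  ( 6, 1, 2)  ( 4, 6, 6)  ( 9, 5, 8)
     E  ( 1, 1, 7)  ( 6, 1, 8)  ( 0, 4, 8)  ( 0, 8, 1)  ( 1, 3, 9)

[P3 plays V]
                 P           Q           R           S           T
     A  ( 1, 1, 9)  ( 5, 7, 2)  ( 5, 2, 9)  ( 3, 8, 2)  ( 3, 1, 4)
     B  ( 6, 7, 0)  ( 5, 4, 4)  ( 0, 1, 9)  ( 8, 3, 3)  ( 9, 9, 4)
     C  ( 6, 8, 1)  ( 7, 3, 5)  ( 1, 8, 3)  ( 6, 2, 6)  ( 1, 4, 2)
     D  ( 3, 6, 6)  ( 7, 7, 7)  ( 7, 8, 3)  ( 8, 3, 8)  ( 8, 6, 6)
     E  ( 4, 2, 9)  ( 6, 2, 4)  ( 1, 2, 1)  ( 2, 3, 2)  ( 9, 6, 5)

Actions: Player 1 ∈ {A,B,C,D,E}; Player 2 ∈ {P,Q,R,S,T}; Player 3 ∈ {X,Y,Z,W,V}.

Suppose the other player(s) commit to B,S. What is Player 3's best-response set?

P3 best: {W,V}

u_3(X vs B,S) = 1
u_3(Y vs B,S) = 1
u_3(Z vs B,S) = 0
u_3(W vs B,S) = 3
u_3(V vs B,S) = 3
max payoff 3 at {W,V}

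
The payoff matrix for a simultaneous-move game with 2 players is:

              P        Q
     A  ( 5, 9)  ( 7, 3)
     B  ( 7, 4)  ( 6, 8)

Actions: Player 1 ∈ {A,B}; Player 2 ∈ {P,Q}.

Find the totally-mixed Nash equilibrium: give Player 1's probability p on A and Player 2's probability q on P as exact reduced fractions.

P1 indiff ⇒ q·5+(1-q)·7 = q·7+(1-q)·6 ⇒ q(-2) = (1-q)(-1) ⇒ q = 1/3
P2 indiff ⇒ p·9+(1-p)·4 = p·3+(1-p)·8 ⇒ p(6) = (1-p)(4) ⇒ p = 2/5

p=2/5, q=1/3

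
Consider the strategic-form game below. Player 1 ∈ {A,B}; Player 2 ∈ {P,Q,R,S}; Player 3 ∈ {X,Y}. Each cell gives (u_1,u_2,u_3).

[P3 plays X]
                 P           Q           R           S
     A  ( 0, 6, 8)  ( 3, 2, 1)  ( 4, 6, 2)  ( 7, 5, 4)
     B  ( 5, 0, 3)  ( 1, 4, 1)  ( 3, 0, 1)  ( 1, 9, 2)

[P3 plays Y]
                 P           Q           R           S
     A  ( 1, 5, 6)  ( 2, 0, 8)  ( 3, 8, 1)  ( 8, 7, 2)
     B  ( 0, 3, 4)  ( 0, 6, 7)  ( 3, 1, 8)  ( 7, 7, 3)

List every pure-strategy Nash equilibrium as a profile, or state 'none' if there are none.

(A,P,X): not NE [P1→B gives 5>0]
(A,P,Y): not NE [P2→R gives 8>5; P3→X gives 8>6]
(A,Q,X): not NE [P2→R gives 6>2; P3→Y gives 8>1]
(A,Q,Y): not NE [P2→R gives 8>0]
(A,R,X): NE
(A,R,Y): not NE [P3→X gives 2>1]
(A,S,X): not NE [P2→R gives 6>5]
(A,S,Y): not NE [P2→R gives 8>7; P3→X gives 4>2]
(B,P,X): not NE [P2→S gives 9>0; P3→Y gives 4>3]
(B,P,Y): not NE [P1→A gives 1>0; P2→S gives 7>3]
(B,Q,X): not NE [P1→A gives 3>1; P2→S gives 9>4; P3→Y gives 7>1]
(B,Q,Y): not NE [P1→A gives 2>0; P2→S gives 7>6]
(B,R,X): not NE [P1→A gives 4>3; P2→S gives 9>0; P3→Y gives 8>1]
(B,R,Y): not NE [P2→S gives 7>1]
(B,S,X): not NE [P1→A gives 7>1; P3→Y gives 3>2]
(B,S,Y): not NE [P1→A gives 8>7]

Nash profiles: (A,R,X)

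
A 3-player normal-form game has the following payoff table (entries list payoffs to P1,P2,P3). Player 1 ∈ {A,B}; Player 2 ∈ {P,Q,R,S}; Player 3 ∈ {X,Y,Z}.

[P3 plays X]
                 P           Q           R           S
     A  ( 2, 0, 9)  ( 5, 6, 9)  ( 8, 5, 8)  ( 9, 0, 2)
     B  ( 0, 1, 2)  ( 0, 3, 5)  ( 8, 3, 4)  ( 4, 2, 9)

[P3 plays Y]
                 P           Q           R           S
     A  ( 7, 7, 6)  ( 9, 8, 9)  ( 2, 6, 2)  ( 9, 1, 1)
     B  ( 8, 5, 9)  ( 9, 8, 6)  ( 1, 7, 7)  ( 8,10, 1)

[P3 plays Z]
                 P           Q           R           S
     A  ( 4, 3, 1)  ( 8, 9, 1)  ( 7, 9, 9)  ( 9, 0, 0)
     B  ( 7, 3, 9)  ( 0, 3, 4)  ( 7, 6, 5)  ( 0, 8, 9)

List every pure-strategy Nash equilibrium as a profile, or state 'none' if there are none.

Nash profiles: (A,Q,X), (A,Q,Y), (A,R,Z)

(A,P,X): not NE [P2→Q gives 6>0]
(A,P,Y): not NE [P1→B gives 8>7; P2→Q gives 8>7; P3→X gives 9>6]
(A,P,Z): not NE [P1→B gives 7>4; P2→R gives 9>3; P3→X gives 9>1]
(A,Q,X): NE
(A,Q,Y): NE
(A,Q,Z): not NE [P3→Y gives 9>1]
(A,R,X): not NE [P2→Q gives 6>5; P3→Z gives 9>8]
(A,R,Y): not NE [P2→Q gives 8>6; P3→Z gives 9>2]
(A,R,Z): NE
(A,S,X): not NE [P2→Q gives 6>0]
(A,S,Y): not NE [P2→Q gives 8>1; P3→X gives 2>1]
(A,S,Z): not NE [P2→R gives 9>0; P3→X gives 2>0]
(B,P,X): not NE [P1→A gives 2>0; P2→R gives 3>1; P3→Z gives 9>2]
(B,P,Y): not NE [P2→S gives 10>5]
(B,P,Z): not NE [P2→S gives 8>3]
(B,Q,X): not NE [P1→A gives 5>0; P3→Y gives 6>5]
(B,Q,Y): not NE [P2→S gives 10>8]
(B,Q,Z): not NE [P1→A gives 8>0; P2→S gives 8>3; P3→Y gives 6>4]
(B,R,X): not NE [P3→Y gives 7>4]
(B,R,Y): not NE [P1→A gives 2>1; P2→S gives 10>7]
(B,R,Z): not NE [P2→S gives 8>6; P3→Y gives 7>5]
(B,S,X): not NE [P1→A gives 9>4; P2→R gives 3>2]
(B,S,Y): not NE [P1→A gives 9>8; P3→Z gives 9>1]
(B,S,Z): not NE [P1→A gives 9>0]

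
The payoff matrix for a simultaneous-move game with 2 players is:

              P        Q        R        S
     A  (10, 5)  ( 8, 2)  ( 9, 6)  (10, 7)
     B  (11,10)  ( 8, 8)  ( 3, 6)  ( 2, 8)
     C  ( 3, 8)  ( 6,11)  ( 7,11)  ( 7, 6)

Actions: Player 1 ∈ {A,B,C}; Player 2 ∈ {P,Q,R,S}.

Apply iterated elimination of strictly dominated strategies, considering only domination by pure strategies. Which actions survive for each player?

P1 drop C (A beats it: P:10>3 Q:8>6 R:9>7 S:10>7)
P2 drop Q (P beats it: A:5>2 B:10>8)
P2 drop R (S beats it: A:7>6 B:8>6)
P1→{A,B} P2→{P,S}

IESDS → P1:{A,B} P2:{P,S}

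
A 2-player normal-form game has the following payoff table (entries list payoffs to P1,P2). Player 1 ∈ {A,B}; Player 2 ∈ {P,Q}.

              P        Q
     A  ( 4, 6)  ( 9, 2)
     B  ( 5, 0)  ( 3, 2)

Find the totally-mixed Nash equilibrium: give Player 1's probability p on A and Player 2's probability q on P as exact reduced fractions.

(p,q) = (1/3, 6/7)

P1 indiff ⇒ q·4+(1-q)·9 = q·5+(1-q)·3 ⇒ q(-1) = (1-q)(-6) ⇒ q = 6/7
P2 indiff ⇒ p·6+(1-p)·0 = p·2+(1-p)·2 ⇒ p(4) = (1-p)(2) ⇒ p = 1/3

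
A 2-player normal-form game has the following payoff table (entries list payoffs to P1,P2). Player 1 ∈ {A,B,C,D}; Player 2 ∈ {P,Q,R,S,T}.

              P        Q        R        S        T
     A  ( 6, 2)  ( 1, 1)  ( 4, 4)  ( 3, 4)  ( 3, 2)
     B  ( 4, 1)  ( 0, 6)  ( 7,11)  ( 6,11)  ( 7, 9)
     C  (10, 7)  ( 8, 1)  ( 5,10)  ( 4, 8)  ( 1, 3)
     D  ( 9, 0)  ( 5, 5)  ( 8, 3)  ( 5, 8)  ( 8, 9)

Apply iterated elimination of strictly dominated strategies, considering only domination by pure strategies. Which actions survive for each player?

Remaining: P1:{B,D} P2:{R,S,T}

P1 drop A (D beats it: P:9>6 Q:5>1 R:8>4 S:5>3 T:8>3)
P2 drop P (R beats it: B:11>1 C:10>7 D:3>0)
P2 drop Q (S beats it: B:11>6 C:8>1 D:8>5)
P1 drop C (B beats it: R:7>5 S:6>4 T:7>1)
P1→{B,D} P2→{R,S,T}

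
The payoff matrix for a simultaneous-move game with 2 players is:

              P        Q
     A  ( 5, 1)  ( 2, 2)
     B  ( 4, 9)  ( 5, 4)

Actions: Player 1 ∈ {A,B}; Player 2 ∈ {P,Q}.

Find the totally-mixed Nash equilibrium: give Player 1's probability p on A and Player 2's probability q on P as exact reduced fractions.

P1 indiff ⇒ q·5+(1-q)·2 = q·4+(1-q)·5 ⇒ q(1) = (1-q)(3) ⇒ q = 3/4
P2 indiff ⇒ p·1+(1-p)·9 = p·2+(1-p)·4 ⇒ p(-1) = (1-p)(-5) ⇒ p = 5/6

(p,q) = (5/6, 3/4)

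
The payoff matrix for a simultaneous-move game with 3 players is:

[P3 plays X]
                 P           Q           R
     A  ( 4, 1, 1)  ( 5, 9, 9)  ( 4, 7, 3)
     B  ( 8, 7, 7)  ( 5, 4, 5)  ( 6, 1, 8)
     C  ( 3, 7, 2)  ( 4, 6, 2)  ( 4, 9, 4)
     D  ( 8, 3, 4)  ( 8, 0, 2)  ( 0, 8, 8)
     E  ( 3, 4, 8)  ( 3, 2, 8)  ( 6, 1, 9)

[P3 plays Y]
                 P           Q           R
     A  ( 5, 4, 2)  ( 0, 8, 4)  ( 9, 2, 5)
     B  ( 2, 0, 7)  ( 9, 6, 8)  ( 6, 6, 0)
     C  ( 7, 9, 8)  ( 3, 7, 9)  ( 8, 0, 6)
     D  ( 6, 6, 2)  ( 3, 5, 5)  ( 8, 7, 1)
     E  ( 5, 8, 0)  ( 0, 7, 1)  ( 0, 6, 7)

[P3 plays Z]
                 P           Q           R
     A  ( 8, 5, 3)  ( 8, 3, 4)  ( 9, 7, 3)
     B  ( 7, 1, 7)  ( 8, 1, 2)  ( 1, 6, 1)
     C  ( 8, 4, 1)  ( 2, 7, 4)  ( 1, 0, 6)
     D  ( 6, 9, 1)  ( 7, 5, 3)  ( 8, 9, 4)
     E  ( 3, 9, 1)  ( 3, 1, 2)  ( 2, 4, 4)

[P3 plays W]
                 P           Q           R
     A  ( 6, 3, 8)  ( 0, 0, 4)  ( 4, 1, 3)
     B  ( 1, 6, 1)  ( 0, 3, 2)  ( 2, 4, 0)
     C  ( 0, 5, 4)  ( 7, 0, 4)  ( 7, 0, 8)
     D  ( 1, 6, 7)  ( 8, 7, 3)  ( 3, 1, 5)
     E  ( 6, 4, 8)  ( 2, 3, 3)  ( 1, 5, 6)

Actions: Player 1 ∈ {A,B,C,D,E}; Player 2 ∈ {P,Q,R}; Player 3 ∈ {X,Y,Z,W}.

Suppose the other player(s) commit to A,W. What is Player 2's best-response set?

P2 best: {P}

u_2(P vs A,W) = 3
u_2(Q vs A,W) = 0
u_2(R vs A,W) = 1
max payoff 3 at {P}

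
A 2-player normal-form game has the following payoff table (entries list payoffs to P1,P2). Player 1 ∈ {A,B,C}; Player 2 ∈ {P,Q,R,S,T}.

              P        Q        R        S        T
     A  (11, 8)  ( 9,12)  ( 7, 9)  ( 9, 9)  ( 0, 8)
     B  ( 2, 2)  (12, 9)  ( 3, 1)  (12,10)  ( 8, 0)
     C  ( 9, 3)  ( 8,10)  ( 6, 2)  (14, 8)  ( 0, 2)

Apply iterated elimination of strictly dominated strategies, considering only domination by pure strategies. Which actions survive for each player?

Survivors P1:{B,C} P2:{Q,S}

P2 drop P (Q beats it: A:12>8 B:9>2 C:10>3)
P2 drop R (Q beats it: A:12>9 B:9>1 C:10>2)
P1 drop A (B beats it: Q:12>9 S:12>9 T:8>0)
P2 drop T (Q beats it: B:9>0 C:10>2)
P1→{B,C} P2→{Q,S}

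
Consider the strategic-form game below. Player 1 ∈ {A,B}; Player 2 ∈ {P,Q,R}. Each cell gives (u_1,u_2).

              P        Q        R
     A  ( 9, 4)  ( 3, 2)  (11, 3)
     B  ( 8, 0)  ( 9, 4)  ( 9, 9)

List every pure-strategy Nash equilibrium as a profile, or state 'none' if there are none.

(A,P): NE
(A,Q): not NE [P1→B gives 9>3; P2→P gives 4>2]
(A,R): not NE [P2→P gives 4>3]
(B,P): not NE [P1→A gives 9>8; P2→R gives 9>0]
(B,Q): not NE [P2→R gives 9>4]
(B,R): not NE [P1→A gives 11>9]

NE set: (A,P)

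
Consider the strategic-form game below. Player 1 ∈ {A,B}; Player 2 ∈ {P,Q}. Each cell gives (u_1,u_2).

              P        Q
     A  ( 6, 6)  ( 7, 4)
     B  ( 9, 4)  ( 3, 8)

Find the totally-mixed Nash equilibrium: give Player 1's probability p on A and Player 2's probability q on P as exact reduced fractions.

(p,q) = (2/3, 4/7)

P1 indiff ⇒ q·6+(1-q)·7 = q·9+(1-q)·3 ⇒ q(-3) = (1-q)(-4) ⇒ q = 4/7
P2 indiff ⇒ p·6+(1-p)·4 = p·4+(1-p)·8 ⇒ p(2) = (1-p)(4) ⇒ p = 2/3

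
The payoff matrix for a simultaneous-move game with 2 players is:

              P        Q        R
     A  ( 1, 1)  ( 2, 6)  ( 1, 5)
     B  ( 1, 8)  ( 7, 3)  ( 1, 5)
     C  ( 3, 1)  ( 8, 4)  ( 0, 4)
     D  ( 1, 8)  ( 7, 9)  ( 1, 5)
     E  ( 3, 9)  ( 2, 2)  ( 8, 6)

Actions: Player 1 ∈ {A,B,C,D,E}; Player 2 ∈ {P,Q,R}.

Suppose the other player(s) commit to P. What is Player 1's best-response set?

u_1(A vs P) = 1
u_1(B vs P) = 1
u_1(C vs P) = 3
u_1(D vs P) = 1
u_1(E vs P) = 3
max payoff 3 at {C,E}

argmax u_1 = {C,E}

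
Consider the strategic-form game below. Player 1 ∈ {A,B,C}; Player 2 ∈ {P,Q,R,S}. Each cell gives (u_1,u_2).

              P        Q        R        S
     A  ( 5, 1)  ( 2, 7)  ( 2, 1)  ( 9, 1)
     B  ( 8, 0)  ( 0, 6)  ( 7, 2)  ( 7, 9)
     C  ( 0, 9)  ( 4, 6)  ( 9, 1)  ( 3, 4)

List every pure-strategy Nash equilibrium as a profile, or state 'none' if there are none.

(A,P): not NE [P1→B gives 8>5; P2→Q gives 7>1]
(A,Q): not NE [P1→C gives 4>2]
(A,R): not NE [P1→C gives 9>2; P2→Q gives 7>1]
(A,S): not NE [P2→Q gives 7>1]
(B,P): not NE [P2→S gives 9>0]
(B,Q): not NE [P1→C gives 4>0; P2→S gives 9>6]
(B,R): not NE [P1→C gives 9>7; P2→S gives 9>2]
(B,S): not NE [P1→A gives 9>7]
(C,P): not NE [P1→B gives 8>0]
(C,Q): not NE [P2→P gives 9>6]
(C,R): not NE [P2→P gives 9>1]
(C,S): not NE [P1→A gives 9>3; P2→P gives 9>4]

Equilibria: none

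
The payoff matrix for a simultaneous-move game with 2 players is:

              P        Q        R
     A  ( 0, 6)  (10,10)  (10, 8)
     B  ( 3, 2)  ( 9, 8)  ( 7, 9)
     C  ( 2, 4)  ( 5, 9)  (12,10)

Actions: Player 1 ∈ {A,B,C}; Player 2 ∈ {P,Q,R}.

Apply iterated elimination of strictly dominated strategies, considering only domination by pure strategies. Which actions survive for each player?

Survivors P1:{A,C} P2:{Q,R}

P2 drop P (Q beats it: A:10>6 B:8>2 C:9>4)
P1 drop B (A beats it: Q:10>9 R:10>7)
P1→{A,C} P2→{Q,R}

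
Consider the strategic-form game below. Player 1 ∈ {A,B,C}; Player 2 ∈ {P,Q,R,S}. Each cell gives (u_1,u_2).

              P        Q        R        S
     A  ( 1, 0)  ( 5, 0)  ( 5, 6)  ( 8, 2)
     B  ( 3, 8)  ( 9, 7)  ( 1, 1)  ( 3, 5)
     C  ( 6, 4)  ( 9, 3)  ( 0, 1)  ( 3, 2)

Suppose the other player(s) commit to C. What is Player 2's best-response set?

P2 best: {P}

u_2(P vs C) = 4
u_2(Q vs C) = 3
u_2(R vs C) = 1
u_2(S vs C) = 2
max payoff 4 at {P}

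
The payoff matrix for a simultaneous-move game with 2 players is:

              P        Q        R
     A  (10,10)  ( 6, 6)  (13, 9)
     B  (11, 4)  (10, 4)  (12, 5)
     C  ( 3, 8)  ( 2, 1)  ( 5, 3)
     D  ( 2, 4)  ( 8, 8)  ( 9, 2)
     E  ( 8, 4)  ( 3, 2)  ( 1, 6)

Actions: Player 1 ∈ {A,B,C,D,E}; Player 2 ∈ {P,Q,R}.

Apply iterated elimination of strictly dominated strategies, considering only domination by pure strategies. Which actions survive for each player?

Survivors P1:{A,B} P2:{P,R}

P1 drop C (A beats it: P:10>3 Q:6>2 R:13>5)
P1 drop D (B beats it: P:11>2 Q:10>8 R:12>9)
P1 drop E (A beats it: P:10>8 Q:6>3 R:13>1)
P2 drop Q (R beats it: A:9>6 B:5>4)
P1→{A,B} P2→{P,R}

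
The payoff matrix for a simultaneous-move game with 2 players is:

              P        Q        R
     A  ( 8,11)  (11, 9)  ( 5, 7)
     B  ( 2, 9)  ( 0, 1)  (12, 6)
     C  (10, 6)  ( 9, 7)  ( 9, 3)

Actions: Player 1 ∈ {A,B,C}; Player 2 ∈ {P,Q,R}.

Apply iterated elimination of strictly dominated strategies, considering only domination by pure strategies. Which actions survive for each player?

P2 drop R (P beats it: A:11>7 B:9>6 C:6>3)
P1 drop B (A beats it: P:8>2 Q:11>0)
P1→{A,C} P2→{P,Q}

IESDS → P1:{A,C} P2:{P,Q}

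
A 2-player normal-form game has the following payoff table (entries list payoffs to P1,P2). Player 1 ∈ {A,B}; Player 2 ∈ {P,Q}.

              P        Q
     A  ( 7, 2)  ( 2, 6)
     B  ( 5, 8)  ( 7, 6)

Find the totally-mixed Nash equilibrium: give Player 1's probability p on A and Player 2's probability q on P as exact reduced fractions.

p=1/3, q=5/7

P1 indiff ⇒ q·7+(1-q)·2 = q·5+(1-q)·7 ⇒ q(2) = (1-q)(5) ⇒ q = 5/7
P2 indiff ⇒ p·2+(1-p)·8 = p·6+(1-p)·6 ⇒ p(-4) = (1-p)(-2) ⇒ p = 1/3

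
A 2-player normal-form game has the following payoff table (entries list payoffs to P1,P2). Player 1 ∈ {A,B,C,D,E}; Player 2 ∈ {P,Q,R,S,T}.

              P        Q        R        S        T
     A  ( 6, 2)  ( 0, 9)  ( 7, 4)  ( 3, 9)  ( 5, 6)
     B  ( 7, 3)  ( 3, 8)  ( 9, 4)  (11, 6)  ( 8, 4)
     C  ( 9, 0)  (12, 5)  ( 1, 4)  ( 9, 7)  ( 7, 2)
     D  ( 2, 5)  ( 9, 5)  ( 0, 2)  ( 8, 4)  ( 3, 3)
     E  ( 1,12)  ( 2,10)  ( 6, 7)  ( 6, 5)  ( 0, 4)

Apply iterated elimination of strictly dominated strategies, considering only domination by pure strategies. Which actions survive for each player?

Remaining: P1:{B,C} P2:{Q,S}

P1 drop A (B beats it: P:7>6 Q:3>0 R:9>7 S:11>3 T:8>5)
P1 drop D (C beats it: P:9>2 Q:12>9 R:1>0 S:9>8 T:7>3)
P1 drop E (B beats it: P:7>1 Q:3>2 R:9>6 S:11>6 T:8>0)
P2 drop P (Q beats it: B:8>3 C:5>0)
P2 drop R (Q beats it: B:8>4 C:5>4)
P2 drop T (Q beats it: B:8>4 C:5>2)
P1→{B,C} P2→{Q,S}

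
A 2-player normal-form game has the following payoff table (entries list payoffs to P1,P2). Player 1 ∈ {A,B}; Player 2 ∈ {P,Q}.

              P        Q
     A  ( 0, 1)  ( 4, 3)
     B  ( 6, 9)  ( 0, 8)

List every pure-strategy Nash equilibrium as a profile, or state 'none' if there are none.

Nash profiles: (A,Q), (B,P)

(A,P): not NE [P1→B gives 6>0; P2→Q gives 3>1]
(A,Q): NE
(B,P): NE
(B,Q): not NE [P1→A gives 4>0; P2→P gives 9>8]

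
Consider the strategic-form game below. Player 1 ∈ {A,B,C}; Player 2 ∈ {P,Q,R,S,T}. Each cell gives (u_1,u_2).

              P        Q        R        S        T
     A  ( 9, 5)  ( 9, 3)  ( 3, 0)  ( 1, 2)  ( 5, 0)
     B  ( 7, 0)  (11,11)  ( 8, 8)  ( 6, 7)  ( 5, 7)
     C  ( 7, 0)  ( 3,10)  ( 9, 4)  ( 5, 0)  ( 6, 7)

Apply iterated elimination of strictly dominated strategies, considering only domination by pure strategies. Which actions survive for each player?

Survivors P1:{A,B} P2:{P,Q}

P2 drop R (Q beats it: A:3>0 B:11>8 C:10>4)
P2 drop S (Q beats it: A:3>2 B:11>7 C:10>0)
P2 drop T (Q beats it: A:3>0 B:11>7 C:10>7)
P1 drop C (A beats it: P:9>7 Q:9>3)
P1→{A,B} P2→{P,Q}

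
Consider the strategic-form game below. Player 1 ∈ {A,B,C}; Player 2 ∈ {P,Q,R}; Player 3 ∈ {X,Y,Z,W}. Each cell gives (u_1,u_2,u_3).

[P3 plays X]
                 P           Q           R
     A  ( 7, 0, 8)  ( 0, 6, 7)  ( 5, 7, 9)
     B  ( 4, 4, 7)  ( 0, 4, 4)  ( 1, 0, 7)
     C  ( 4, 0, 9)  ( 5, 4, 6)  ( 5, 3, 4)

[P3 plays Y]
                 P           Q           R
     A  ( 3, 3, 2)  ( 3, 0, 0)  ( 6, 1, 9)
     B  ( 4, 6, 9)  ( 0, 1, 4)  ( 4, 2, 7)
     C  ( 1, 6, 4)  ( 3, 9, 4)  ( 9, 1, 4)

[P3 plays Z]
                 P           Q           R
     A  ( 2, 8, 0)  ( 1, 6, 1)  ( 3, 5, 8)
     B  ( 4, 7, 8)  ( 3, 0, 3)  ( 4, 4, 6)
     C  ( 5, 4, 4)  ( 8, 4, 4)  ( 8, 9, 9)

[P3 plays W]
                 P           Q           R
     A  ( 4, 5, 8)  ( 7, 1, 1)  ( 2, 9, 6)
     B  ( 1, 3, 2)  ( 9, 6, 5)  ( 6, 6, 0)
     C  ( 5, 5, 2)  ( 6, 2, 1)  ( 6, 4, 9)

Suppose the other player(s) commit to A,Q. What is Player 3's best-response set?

BR_3 = {X}

u_3(X vs A,Q) = 7
u_3(Y vs A,Q) = 0
u_3(Z vs A,Q) = 1
u_3(W vs A,Q) = 1
max payoff 7 at {X}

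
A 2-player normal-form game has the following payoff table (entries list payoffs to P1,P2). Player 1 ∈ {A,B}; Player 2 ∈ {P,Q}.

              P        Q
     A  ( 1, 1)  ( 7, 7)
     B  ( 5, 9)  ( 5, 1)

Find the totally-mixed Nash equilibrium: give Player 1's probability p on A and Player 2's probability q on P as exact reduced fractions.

P1 indiff ⇒ q·1+(1-q)·7 = q·5+(1-q)·5 ⇒ q(-4) = (1-q)(-2) ⇒ q = 1/3
P2 indiff ⇒ p·1+(1-p)·9 = p·7+(1-p)·1 ⇒ p(-6) = (1-p)(-8) ⇒ p = 4/7

p=4/7, q=1/3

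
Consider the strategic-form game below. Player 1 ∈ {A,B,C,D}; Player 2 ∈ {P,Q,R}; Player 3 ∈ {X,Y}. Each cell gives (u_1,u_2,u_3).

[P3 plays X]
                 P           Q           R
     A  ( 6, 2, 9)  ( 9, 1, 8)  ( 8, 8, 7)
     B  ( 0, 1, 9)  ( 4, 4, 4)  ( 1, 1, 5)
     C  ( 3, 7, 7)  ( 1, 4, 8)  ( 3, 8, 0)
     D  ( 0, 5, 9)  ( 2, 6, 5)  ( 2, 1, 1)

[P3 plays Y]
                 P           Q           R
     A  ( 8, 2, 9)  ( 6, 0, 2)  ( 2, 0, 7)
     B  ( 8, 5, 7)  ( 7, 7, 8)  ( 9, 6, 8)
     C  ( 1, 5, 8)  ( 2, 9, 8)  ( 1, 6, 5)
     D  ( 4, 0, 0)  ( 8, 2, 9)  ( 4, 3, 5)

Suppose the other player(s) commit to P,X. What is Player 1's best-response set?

BR_1 = {A}

u_1(A vs P,X) = 6
u_1(B vs P,X) = 0
u_1(C vs P,X) = 3
u_1(D vs P,X) = 0
max payoff 6 at {A}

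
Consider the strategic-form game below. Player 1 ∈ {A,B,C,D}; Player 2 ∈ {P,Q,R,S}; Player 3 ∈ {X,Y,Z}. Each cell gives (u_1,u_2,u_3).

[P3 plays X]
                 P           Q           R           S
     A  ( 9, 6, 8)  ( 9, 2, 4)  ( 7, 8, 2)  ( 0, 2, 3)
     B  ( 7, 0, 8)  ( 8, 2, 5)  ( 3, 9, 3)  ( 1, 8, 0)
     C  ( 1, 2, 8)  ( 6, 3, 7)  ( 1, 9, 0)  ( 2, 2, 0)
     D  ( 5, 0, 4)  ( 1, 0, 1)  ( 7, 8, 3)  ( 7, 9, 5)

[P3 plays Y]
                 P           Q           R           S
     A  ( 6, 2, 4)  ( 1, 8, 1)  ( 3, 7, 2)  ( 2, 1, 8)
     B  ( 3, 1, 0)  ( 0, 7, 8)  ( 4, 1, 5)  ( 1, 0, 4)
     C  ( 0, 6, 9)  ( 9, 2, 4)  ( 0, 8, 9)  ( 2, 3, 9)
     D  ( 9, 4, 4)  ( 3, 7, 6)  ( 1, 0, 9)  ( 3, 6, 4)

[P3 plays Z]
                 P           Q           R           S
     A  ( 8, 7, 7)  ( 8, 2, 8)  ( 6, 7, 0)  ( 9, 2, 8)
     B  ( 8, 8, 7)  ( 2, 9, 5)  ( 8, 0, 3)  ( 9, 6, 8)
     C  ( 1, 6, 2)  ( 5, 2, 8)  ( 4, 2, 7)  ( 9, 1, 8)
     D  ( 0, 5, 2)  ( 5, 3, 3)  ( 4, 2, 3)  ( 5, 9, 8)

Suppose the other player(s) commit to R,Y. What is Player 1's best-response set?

argmax u_1 = {B}

u_1(A vs R,Y) = 3
u_1(B vs R,Y) = 4
u_1(C vs R,Y) = 0
u_1(D vs R,Y) = 1
max payoff 4 at {B}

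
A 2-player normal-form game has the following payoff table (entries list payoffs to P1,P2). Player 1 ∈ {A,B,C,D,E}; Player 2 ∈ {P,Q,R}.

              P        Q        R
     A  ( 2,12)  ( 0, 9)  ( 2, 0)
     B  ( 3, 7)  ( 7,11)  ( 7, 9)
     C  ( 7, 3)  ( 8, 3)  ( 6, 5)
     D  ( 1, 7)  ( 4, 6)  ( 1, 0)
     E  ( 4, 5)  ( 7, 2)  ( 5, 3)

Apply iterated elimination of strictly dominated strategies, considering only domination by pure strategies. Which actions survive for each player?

Survivors P1:{B,C} P2:{Q,R}

P1 drop A (B beats it: P:3>2 Q:7>0 R:7>2)
P1 drop D (B beats it: P:3>1 Q:7>4 R:7>1)
P1 drop E (C beats it: P:7>4 Q:8>7 R:6>5)
P2 drop P (R beats it: B:9>7 C:5>3)
P1→{B,C} P2→{Q,R}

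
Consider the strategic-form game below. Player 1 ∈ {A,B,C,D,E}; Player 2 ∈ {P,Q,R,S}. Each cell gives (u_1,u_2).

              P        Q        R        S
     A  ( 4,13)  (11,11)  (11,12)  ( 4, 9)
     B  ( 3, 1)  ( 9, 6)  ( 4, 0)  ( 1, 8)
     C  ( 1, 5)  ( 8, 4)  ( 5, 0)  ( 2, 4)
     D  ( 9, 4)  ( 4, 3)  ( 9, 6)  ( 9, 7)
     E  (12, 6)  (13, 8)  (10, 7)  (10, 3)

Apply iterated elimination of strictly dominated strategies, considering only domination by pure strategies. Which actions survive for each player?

P1 drop B (A beats it: P:4>3 Q:11>9 R:11>4 S:4>1)
P1 drop C (A beats it: P:4>1 Q:11>8 R:11>5 S:4>2)
P1 drop D (E beats it: P:12>9 Q:13>4 R:10>9 S:10>9)
P2 drop S (P beats it: A:13>9 E:6>3)
P1→{A,E} P2→{P,Q,R}

IESDS → P1:{A,E} P2:{P,Q,R}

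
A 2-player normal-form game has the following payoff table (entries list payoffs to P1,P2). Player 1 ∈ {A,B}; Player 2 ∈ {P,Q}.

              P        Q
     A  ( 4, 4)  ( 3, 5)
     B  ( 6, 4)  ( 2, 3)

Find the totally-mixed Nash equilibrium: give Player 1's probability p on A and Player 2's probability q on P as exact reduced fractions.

P1 indiff ⇒ q·4+(1-q)·3 = q·6+(1-q)·2 ⇒ q(-2) = (1-q)(-1) ⇒ q = 1/3
P2 indiff ⇒ p·4+(1-p)·4 = p·5+(1-p)·3 ⇒ p(-1) = (1-p)(-1) ⇒ p = 1/2

P1 mixes 1/2 on A; P2 mixes 1/3 on P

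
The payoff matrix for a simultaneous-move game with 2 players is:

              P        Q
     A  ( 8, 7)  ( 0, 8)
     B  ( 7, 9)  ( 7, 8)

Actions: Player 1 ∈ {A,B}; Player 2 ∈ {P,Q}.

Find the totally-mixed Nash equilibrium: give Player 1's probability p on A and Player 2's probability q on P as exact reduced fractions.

P1 mixes 1/2 on A; P2 mixes 7/8 on P

P1 indiff ⇒ q·8+(1-q)·0 = q·7+(1-q)·7 ⇒ q(1) = (1-q)(7) ⇒ q = 7/8
P2 indiff ⇒ p·7+(1-p)·9 = p·8+(1-p)·8 ⇒ p(-1) = (1-p)(-1) ⇒ p = 1/2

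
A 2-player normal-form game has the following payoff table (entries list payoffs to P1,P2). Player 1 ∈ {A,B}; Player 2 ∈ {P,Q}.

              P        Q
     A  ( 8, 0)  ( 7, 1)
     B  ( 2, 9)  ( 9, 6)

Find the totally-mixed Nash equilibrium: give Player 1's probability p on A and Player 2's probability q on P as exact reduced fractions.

(p,q) = (3/4, 1/4)

P1 indiff ⇒ q·8+(1-q)·7 = q·2+(1-q)·9 ⇒ q(6) = (1-q)(2) ⇒ q = 1/4
P2 indiff ⇒ p·0+(1-p)·9 = p·1+(1-p)·6 ⇒ p(-1) = (1-p)(-3) ⇒ p = 3/4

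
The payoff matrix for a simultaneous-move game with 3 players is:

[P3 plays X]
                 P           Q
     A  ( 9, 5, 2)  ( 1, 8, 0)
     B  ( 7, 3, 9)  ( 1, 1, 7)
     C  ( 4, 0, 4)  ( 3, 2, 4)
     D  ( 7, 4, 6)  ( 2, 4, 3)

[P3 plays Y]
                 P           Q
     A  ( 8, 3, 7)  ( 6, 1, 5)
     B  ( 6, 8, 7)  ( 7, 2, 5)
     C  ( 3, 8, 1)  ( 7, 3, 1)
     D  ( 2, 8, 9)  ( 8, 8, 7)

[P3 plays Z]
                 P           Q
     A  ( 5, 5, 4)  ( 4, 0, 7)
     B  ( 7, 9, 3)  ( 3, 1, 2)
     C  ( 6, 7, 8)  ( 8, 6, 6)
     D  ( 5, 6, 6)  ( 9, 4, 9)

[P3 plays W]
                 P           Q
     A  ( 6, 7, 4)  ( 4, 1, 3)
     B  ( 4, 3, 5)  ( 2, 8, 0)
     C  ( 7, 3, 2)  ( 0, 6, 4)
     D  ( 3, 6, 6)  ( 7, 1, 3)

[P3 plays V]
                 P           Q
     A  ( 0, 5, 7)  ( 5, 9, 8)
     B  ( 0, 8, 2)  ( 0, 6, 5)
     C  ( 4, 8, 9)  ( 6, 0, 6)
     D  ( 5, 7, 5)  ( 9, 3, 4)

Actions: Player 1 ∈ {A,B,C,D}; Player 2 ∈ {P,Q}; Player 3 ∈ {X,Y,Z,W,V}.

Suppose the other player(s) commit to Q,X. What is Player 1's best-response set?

u_1(A vs Q,X) = 1
u_1(B vs Q,X) = 1
u_1(C vs Q,X) = 3
u_1(D vs Q,X) = 2
max payoff 3 at {C}

argmax u_1 = {C}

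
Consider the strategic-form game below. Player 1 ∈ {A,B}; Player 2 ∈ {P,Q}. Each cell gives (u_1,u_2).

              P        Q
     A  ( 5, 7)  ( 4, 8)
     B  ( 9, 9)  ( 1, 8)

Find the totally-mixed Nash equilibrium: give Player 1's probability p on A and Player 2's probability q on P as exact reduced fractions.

(p,q) = (1/2, 3/7)

P1 indiff ⇒ q·5+(1-q)·4 = q·9+(1-q)·1 ⇒ q(-4) = (1-q)(-3) ⇒ q = 3/7
P2 indiff ⇒ p·7+(1-p)·9 = p·8+(1-p)·8 ⇒ p(-1) = (1-p)(-1) ⇒ p = 1/2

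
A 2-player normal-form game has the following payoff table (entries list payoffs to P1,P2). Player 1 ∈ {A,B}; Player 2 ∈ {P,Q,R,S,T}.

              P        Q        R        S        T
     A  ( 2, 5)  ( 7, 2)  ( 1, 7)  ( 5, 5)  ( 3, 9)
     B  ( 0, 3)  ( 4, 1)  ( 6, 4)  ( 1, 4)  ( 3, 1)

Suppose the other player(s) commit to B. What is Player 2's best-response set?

u_2(P vs B) = 3
u_2(Q vs B) = 1
u_2(R vs B) = 4
u_2(S vs B) = 4
u_2(T vs B) = 1
max payoff 4 at {R,S}

BR_2 = {R,S}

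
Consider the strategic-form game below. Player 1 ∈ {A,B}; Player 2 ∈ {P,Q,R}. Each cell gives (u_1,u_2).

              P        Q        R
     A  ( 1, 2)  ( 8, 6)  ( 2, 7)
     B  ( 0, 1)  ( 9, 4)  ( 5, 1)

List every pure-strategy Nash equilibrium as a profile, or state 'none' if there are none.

(A,P): not NE [P2→R gives 7>2]
(A,Q): not NE [P1→B gives 9>8; P2→R gives 7>6]
(A,R): not NE [P1→B gives 5>2]
(B,P): not NE [P1→A gives 1>0; P2→Q gives 4>1]
(B,Q): NE
(B,R): not NE [P2→Q gives 4>1]

NE set: (B,Q)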